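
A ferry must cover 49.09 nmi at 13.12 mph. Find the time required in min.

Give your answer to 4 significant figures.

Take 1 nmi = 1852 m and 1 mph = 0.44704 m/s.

258.3 min

49.09 nmi × 1852 → 90914.7 m
13.12 mph × 0.44704 → 5.86516 m/s
t = d / v = 90914.7 m / 5.86516 m/s = 15500.8 s
15500.8 s ÷ (60 s/min) = 258.347 min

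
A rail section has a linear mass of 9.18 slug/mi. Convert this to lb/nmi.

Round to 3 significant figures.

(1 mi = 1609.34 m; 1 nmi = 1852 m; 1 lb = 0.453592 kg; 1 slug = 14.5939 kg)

9.18 slug/mi × 14.5939 kg/slug ÷ 1609.34 m/mi = 0.0832465 kg/m
0.0832465 kg/m ÷ 0.453592 kg/lb × 1852 m/nmi = 339.892 lb/nmi

340 lb/nmi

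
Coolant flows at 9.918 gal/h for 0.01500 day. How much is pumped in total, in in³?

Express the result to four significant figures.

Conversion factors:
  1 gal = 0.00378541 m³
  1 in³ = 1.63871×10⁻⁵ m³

9.918 gal/h → 1.04288×10⁻⁵ m³/s
0.01500 day → 1296 s
V = Q × t = 1.04288×10⁻⁵ × 1296 = 0.0135157 m³
In in³: 0.0135157 / 1.63871×10⁻⁵ = 824.777 in³

824.8 in³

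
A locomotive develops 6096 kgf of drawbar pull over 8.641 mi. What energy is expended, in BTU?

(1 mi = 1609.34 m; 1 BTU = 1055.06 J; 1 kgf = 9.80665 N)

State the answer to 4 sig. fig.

6096 kgf × 9.80665 → 59781.3 N
8.641 mi × 1609.34 → 13906.3 m
W = F × d = 59781.3 N × 13906.3 m = 8.31337×10⁸ J
8.31337×10⁸ J ÷ (1055.06 J/BTU) = 787952 BTU

7.880×10⁵ BTU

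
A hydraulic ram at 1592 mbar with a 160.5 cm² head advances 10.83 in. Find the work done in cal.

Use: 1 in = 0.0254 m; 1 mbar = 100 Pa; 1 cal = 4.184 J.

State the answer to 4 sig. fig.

1592 mbar → 159200 Pa
160.5 cm² → 0.01605 m²
F = P × A = 159200 × 0.01605 = 2555.16 N
10.83 in → 0.275082 m
W = F × d = 2555.16 × 0.275082 = 702.879 J
In cal: 702.879 / 4.184 = 167.992 cal

168.0 cal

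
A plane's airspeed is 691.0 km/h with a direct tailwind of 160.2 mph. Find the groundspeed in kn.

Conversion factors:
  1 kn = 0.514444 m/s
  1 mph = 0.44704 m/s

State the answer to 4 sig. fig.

691.0 km/h × (1/3.6) → 191.944 m/s
160.2 mph × 0.44704 → 71.6158 m/s
Total: 191.944 + 71.6158 = 263.56 m/s
In kn: 263.56 / 0.514444 = 512.32 kn

512.3 kn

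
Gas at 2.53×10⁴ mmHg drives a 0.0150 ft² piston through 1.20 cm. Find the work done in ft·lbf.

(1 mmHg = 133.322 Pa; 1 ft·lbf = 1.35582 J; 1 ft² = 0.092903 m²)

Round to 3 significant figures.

41.6 ft·lbf

2.53×10⁴ mmHg → 3.37305×10⁶ Pa
0.0150 ft² → 0.00139354 m²
F = P × A = 3.37305×10⁶ × 0.00139354 = 4700.48 N
1.20 cm → 0.012 m
W = F × d = 4700.48 × 0.012 = 56.4058 J
In ft·lbf: 56.4058 / 1.35582 = 41.6027 ft·lbf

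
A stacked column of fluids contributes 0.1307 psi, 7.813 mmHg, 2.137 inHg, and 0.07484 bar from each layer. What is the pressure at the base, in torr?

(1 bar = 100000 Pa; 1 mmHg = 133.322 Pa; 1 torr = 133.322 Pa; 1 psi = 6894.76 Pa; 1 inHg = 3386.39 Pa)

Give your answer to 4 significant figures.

125.0 torr

0.1307 psi × 6894.76 = 901.145 Pa
7.813 mmHg × 133.322 = 1041.64 Pa
2.137 inHg × 3386.39 = 7236.72 Pa
0.07484 bar × 100000 = 7484 Pa
Combined: 901.145 + 1041.64 + 7236.72 + 7484 = 16663.5 Pa
In torr: 16663.5 / 133.322 = 124.987 torr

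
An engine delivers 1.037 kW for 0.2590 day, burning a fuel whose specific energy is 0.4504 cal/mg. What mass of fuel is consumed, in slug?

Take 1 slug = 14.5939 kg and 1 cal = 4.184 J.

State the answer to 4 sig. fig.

1.037 kW → 1037 W
0.2590 day → 22377.6 s
E = P × t = 1037 × 22377.6 = 2.32056×10⁷ J
0.4504 cal/mg → 1.88447×10⁶ J/kg
m = E / e_s = 2.32056×10⁷ / 1.88447×10⁶ = 12.3141 kg
In slug: 12.3141 / 14.5939 = 0.843784 slug

0.8438 slug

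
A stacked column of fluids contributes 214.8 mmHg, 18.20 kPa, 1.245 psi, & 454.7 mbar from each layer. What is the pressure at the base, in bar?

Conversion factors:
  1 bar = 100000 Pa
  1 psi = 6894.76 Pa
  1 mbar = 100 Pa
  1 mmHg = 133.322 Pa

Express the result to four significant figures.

214.8 mmHg × 133.322 = 28637.6 Pa
18.20 kPa × 1000 = 18200 Pa
1.245 psi × 6894.76 = 8583.98 Pa
454.7 mbar × 100 = 45470 Pa
Total: 28637.6 + 18200 + 8583.98 + 45470 = 100892 Pa
In bar: 100892 / 100000 = 1.00892 bar

1.009 bar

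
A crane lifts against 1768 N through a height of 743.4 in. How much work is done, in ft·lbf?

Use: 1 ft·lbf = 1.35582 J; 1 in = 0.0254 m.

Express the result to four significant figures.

743.4 in × 0.0254 → 18.8824 m
W = F × d = 1768 N × 18.8824 m = 33384.1 J
33384.1 J ÷ (1.35582 J/ft·lbf) = 24622.8 ft·lbf

2.462×10⁴ ft·lbf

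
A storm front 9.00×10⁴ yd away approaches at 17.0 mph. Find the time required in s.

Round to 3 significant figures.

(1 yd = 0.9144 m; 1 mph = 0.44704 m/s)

1.08×10⁴ s

9.00×10⁴ yd × 0.9144 → 82296 m
17.0 mph × 0.44704 → 7.59968 m/s
t = d / v = 82296 m / 7.59968 m/s = 10828.9 s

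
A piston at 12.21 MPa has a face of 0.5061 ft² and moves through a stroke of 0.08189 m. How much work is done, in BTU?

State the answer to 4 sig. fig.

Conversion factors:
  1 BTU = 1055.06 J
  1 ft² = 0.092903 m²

44.56 BTU

12.21 MPa → 1.221×10⁷ Pa
0.5061 ft² → 0.0470182 m²
F = P × A = 1.221×10⁷ × 0.0470182 = 574092 N
W = F × d = 574092 × 0.08189 = 47012.4 J
In BTU: 47012.4 / 1055.06 = 44.559 BTU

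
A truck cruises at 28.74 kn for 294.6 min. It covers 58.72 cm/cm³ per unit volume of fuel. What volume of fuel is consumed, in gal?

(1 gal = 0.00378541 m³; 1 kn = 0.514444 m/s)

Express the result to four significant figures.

28.74 kn → 14.7851 m/s
294.6 min → 17676 s
d = v × t = 14.7851 × 17676 = 261341 m
58.72 cm/cm³ → 587200 m/m³
V = d / (distance per unit fuel) = 261341 / 587200 = 0.445063 m³
In gal: 0.445063 / 0.00378541 = 117.573 gal

117.6 gal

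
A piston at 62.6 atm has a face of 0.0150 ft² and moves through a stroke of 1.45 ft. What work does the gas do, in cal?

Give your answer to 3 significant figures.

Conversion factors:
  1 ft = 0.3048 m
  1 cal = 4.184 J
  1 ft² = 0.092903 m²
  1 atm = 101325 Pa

934 cal

62.6 atm → 6.34294×10⁶ Pa
0.0150 ft² → 0.00139354 m²
F = P × A = 6.34294×10⁶ × 0.00139354 = 8839.14 N
1.45 ft → 0.44196 m
W = F × d = 8839.14 × 0.44196 = 3906.55 J
In cal: 3906.55 / 4.184 = 933.688 cal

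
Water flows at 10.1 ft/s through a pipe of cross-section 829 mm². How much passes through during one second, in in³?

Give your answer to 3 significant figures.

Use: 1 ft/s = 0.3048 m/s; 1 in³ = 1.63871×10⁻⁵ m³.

156 in³

10.1 ft/s × 0.3048 → 3.07848 m/s
829 mm² × 10⁻⁶ → 8.29×10⁻⁴ m²
V = v × A × t = 3.07848 m/s × 8.29×10⁻⁴ m² × 1 s = 0.00255206 m³
0.00255206 m³ ÷ (1.63871×10⁻⁵ m³/in³) = 155.736 in³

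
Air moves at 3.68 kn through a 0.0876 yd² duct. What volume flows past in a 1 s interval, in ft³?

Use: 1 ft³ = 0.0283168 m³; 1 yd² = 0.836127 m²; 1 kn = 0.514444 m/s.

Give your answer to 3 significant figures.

3.68 kn × 0.514444 = 1.89315 m/s
0.0876 yd² × 0.836127 = 0.0732447 m²
V = v × A × t = 1.89315 m/s × 0.0732447 m² × 1 s = 0.138663 m³
0.138663 m³ ÷ (0.0283168 m³/ft³) = 4.89685 ft³

4.90 ft³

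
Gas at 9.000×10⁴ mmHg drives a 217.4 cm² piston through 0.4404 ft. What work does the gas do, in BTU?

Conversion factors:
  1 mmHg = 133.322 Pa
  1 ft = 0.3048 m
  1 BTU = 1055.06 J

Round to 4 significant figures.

33.19 BTU

9.000×10⁴ mmHg → 1.1999×10⁷ Pa
217.4 cm² → 0.02174 m²
F = P × A = 1.1999×10⁷ × 0.02174 = 260858 N
0.4404 ft → 0.134234 m
W = F × d = 260858 × 0.134234 = 35016 J
In BTU: 35016 / 1055.06 = 33.1886 BTU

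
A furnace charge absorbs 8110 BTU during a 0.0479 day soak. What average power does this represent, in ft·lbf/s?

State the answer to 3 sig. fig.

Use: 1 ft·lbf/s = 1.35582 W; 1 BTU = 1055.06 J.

8110 BTU × 1055.06 = 8.55654×10⁶ J
0.0479 day × 86400 = 4138.56 s
P = E / t = 8.55654×10⁶ J / 4138.56 s = 2067.52 W
2067.52 W ÷ (1.35582 W/ft·lbf/s) = 1524.92 ft·lbf/s

1520 ft·lbf/s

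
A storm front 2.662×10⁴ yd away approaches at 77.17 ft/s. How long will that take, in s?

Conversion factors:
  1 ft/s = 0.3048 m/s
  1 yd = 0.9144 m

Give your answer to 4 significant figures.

2.662×10⁴ yd × 0.9144 = 24341.3 m
77.17 ft/s × 0.3048 = 23.5214 m/s
t = d / v = 24341.3 m / 23.5214 m/s = 1034.86 s

1035 s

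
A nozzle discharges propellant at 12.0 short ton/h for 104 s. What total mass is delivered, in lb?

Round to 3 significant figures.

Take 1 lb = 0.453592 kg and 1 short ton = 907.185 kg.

12.0 short ton/h → 3.02395 kg/s
m = ṁ × t = 3.02395 × 104 = 314.491 kg
In lb: 314.491 / 0.453592 = 693.335 lb

693 lb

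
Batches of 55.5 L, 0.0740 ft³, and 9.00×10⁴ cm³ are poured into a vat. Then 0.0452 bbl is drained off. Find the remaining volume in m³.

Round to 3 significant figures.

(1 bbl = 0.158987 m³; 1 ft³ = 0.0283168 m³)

55.5 L × 0.001 = 0.0555 m³
0.0740 ft³ × 0.0283168 = 0.00209544 m³
9.00×10⁴ cm³ × 10⁻⁶ = 0.09 m³
0.0452 bbl × 0.158987 = 0.00718621 m³
Result: 0.0555 + 0.00209544 + 0.09 − 0.00718621 = 0.140409 m³

0.140 m³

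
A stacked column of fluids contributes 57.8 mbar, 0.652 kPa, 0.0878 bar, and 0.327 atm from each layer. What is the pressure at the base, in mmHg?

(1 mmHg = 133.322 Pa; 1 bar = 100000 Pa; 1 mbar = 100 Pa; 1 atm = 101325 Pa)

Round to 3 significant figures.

363 mmHg

57.8 mbar × 100 → 5780 Pa
0.652 kPa × 1000 → 652 Pa
0.0878 bar × 100000 → 8780 Pa
0.327 atm × 101325 → 33133.3 Pa
Total: 5780 + 652 + 8780 + 33133.3 = 48345.3 Pa
In mmHg: 48345.3 / 133.322 = 362.621 mmHg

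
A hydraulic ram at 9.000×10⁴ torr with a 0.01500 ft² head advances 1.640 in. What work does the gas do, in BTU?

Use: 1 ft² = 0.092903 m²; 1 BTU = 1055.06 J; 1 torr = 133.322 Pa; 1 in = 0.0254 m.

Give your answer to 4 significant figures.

9.000×10⁴ torr → 1.1999×10⁷ Pa
0.01500 ft² → 0.00139354 m²
F = P × A = 1.1999×10⁷ × 0.00139354 = 16721.1 N
1.640 in → 0.041656 m
W = F × d = 16721.1 × 0.041656 = 696.534 J
In BTU: 696.534 / 1055.06 = 0.660184 BTU

0.6602 BTU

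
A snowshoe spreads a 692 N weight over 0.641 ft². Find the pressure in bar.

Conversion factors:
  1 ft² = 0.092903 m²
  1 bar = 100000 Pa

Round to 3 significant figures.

0.641 ft² × 0.092903 → 0.0595508 m²
P = F / A = 692 N / 0.0595508 m² = 11620.3 Pa
11620.3 Pa ÷ (100000 Pa/bar) = 0.116203 bar

0.116 bar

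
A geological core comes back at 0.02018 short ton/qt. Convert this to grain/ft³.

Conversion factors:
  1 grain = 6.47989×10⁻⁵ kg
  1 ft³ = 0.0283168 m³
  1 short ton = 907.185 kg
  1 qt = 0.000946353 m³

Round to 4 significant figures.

0.02018 short ton/qt × 907.185 kg/short ton ÷ 0.000946353 m³/qt = 19344.8 kg/m³
19344.8 kg/m³ ÷ 6.47989×10⁻⁵ kg/grain × 0.0283168 m³/ft³ = 8.45358×10⁶ grain/ft³

8.454×10⁶ grain/ft³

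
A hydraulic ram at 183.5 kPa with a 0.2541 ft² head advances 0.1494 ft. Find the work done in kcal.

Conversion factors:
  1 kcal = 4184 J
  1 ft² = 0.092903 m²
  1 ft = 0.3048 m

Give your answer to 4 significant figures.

183.5 kPa → 183500 Pa
0.2541 ft² → 0.0236067 m²
F = P × A = 183500 × 0.0236067 = 4331.83 N
0.1494 ft → 0.0455371 m
W = F × d = 4331.83 × 0.0455371 = 197.259 J
In kcal: 197.259 / 4184 = 0.047146 kcal

0.04715 kcal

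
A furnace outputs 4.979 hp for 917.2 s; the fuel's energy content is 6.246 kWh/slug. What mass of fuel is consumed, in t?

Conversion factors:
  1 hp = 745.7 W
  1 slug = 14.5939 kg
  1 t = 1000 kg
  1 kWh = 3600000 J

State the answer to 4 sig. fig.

0.002210 t

4.979 hp → 3712.84 W
E = P × t = 3712.84 × 917.2 = 3.40542×10⁶ J
6.246 kWh/slug → 1.54075×10⁶ J/kg
m = E / e_s = 3.40542×10⁶ / 1.54075×10⁶ = 2.21024 kg
In t: 2.21024 / 1000 = 0.00221024 t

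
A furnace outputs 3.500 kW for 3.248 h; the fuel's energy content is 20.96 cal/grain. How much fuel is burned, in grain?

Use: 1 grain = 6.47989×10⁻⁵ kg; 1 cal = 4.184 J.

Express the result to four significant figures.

4.667×10⁵ grain

3.500 kW → 3500 W
3.248 h → 11692.8 s
E = P × t = 3500 × 11692.8 = 4.09248×10⁷ J
20.96 cal/grain → 1.35337×10⁶ J/kg
m = E / e_s = 4.09248×10⁷ / 1.35337×10⁶ = 30.2392 kg
In grain: 30.2392 / 6.47989×10⁻⁵ = 466662 grain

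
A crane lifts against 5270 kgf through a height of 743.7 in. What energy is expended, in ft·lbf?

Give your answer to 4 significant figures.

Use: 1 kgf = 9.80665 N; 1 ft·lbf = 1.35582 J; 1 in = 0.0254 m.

5270 kgf × 9.80665 = 51681 N
743.7 in × 0.0254 = 18.89 m
W = F × d = 51681 N × 18.89 m = 976254 J
976254 J ÷ (1.35582 J/ft·lbf) = 720047 ft·lbf

7.200×10⁵ ft·lbf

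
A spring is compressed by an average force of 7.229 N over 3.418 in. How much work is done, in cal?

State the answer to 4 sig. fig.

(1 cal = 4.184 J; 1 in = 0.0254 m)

3.418 in × 0.0254 → 0.0868172 m
W = F × d = 7.229 N × 0.0868172 m = 0.627602 J
0.627602 J ÷ (4.184 J/cal) = 0.15 cal

0.1500 cal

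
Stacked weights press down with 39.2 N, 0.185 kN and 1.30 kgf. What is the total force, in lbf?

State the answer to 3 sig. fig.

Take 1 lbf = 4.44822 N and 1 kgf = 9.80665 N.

53.3 lbf

39.2 N (already N)
0.185 kN × 1000 = 185 N
1.30 kgf × 9.80665 = 12.7486 N
Total: 39.2 + 185 + 12.7486 = 236.949 N
In lbf: 236.949 / 4.44822 = 53.2683 lbf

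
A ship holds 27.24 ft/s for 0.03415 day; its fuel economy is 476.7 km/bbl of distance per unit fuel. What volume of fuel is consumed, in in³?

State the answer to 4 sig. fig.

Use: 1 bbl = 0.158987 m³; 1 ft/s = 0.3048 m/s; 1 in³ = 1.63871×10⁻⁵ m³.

498.6 in³

27.24 ft/s → 8.30275 m/s
0.03415 day → 2950.56 s
d = v × t = 8.30275 × 2950.56 = 24497.8 m
476.7 km/bbl → 2.99836×10⁶ m/m³
V = d / (distance per unit fuel) = 24497.8 / 2.99836×10⁶ = 0.0081704 m³
In in³: 0.0081704 / 1.63871×10⁻⁵ = 498.587 in³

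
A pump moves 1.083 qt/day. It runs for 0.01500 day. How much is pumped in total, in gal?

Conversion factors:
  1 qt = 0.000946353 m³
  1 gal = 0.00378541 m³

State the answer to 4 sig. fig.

0.004061 gal

1.083 qt/day → 1.18623×10⁻⁸ m³/s
0.01500 day → 1296 s
V = Q × t = 1.18623×10⁻⁸ × 1296 = 1.53735×10⁻⁵ m³
In gal: 1.53735×10⁻⁵ / 0.00378541 = 0.00406125 gal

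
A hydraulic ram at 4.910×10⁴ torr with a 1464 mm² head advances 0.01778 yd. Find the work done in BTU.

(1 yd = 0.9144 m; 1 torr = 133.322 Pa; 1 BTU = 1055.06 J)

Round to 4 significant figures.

0.1477 BTU

4.910×10⁴ torr → 6.54611×10⁶ Pa
1464 mm² → 0.001464 m²
F = P × A = 6.54611×10⁶ × 0.001464 = 9583.51 N
0.01778 yd → 0.016258 m
W = F × d = 9583.51 × 0.016258 = 155.809 J
In BTU: 155.809 / 1055.06 = 0.147678 BTU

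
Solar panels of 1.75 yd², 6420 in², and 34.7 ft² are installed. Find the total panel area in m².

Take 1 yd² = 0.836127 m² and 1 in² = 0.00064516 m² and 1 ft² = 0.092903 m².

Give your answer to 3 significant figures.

8.83 m²

1.75 yd² × 0.836127 → 1.46322 m²
6420 in² × 0.00064516 → 4.14193 m²
34.7 ft² × 0.092903 → 3.22373 m²
Sum: 1.46322 + 4.14193 + 3.22373 = 8.82888 m²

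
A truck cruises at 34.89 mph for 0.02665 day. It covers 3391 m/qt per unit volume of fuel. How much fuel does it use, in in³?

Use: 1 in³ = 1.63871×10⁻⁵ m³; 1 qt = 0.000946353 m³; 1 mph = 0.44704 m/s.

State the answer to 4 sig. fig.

611.6 in³

34.89 mph → 15.5972 m/s
0.02665 day → 2302.56 s
d = v × t = 15.5972 × 2302.56 = 35913.5 m
3391 m/qt → 3.58323×10⁶ m/m³
V = d / (distance per unit fuel) = 35913.5 / 3.58323×10⁶ = 0.0100227 m³
In in³: 0.0100227 / 1.63871×10⁻⁵ = 611.621 in³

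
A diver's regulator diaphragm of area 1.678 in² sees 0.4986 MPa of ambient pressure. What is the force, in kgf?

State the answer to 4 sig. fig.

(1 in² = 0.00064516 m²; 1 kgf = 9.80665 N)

55.04 kgf

0.4986 MPa × 1000000 = 498600 Pa
1.678 in² × 0.00064516 = 0.00108258 m²
F = P × A = 498600 Pa × 0.00108258 m² = 539.774 N
539.774 N ÷ (9.80665 N/kgf) = 55.0416 kgf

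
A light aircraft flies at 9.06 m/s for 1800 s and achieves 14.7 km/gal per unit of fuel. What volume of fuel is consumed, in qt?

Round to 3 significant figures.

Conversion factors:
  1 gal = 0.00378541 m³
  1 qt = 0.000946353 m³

4.44 qt

d = v × t = 9.06 × 1800 = 16308 m
14.7 km/gal → 3.88333×10⁶ m/m³
V = d / (distance per unit fuel) = 16308 / 3.88333×10⁶ = 0.00419949 m³
In qt: 0.00419949 / 0.000946353 = 4.43755 qt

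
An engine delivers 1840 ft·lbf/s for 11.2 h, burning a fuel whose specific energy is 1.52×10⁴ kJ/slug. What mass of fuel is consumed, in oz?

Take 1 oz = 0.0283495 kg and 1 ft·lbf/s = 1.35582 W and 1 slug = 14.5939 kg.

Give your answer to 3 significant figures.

1840 ft·lbf/s → 2494.71 W
11.2 h → 40320 s
E = P × t = 2494.71 × 40320 = 1.00587×10⁸ J
1.52×10⁴ kJ/slug → 1.04153×10⁶ J/kg
m = E / e_s = 1.00587×10⁸ / 1.04153×10⁶ = 96.5762 kg
In oz: 96.5762 / 0.0283495 = 3406.63 oz

3410 oz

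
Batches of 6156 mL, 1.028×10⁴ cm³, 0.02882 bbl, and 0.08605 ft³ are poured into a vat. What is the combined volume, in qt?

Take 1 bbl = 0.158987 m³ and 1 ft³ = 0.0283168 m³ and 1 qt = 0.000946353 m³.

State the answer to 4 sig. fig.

6156 mL × 10⁻⁶ → 0.006156 m³
1.028×10⁴ cm³ × 10⁻⁶ → 0.01028 m³
0.02882 bbl × 0.158987 → 0.00458201 m³
0.08605 ft³ × 0.0283168 → 0.00243666 m³
Total: 0.006156 + 0.01028 + 0.00458201 + 0.00243666 = 0.0234547 m³
In qt: 0.0234547 / 0.000946353 = 24.7843 qt

24.78 qt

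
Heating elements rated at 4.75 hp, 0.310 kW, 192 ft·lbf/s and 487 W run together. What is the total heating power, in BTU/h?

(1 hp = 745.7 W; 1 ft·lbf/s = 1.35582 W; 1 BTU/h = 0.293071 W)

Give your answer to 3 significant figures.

4.75 hp × 745.7 = 3542.08 W
0.310 kW × 1000 = 310 W
192 ft·lbf/s × 1.35582 = 260.317 W
487 W (already W)
Sum: 3542.08 + 310 + 260.317 + 487 = 4599.4 W
In BTU/h: 4599.4 / 0.293071 = 15693.8 BTU/h

1.57×10⁴ BTU/h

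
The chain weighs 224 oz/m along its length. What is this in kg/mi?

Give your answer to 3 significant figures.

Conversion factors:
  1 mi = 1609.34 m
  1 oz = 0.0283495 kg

1.02×10⁴ kg/mi

224 oz/m × 0.0283495 kg/oz = 6.35029 kg/m
6.35029 kg/m × 1609.34 m/mi = 10219.8 kg/mi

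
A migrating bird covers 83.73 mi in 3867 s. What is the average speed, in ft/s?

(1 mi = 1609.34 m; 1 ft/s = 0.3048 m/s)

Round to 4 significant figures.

114.3 ft/s

83.73 mi × 1609.34 = 134750 m
v = d / t = 134750 m / 3867 s = 34.8461 m/s
34.8461 m/s ÷ (0.3048 m/s/ft/s) = 114.324 ft/s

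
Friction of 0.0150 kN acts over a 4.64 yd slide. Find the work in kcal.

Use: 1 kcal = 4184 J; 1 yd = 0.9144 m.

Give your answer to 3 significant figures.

0.0152 kcal

0.0150 kN × 1000 = 15 N
4.64 yd × 0.9144 = 4.24282 m
W = F × d = 15 N × 4.24282 m = 63.6423 J
63.6423 J ÷ (4184 J/kcal) = 0.0152109 kcal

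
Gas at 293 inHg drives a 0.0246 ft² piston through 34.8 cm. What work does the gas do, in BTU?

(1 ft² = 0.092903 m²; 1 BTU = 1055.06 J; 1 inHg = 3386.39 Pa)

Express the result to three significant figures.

293 inHg → 992212 Pa
0.0246 ft² → 0.00228541 m²
F = P × A = 992212 × 0.00228541 = 2267.61 N
34.8 cm → 0.348 m
W = F × d = 2267.61 × 0.348 = 789.128 J
In BTU: 789.128 / 1055.06 = 0.747946 BTU

0.748 BTU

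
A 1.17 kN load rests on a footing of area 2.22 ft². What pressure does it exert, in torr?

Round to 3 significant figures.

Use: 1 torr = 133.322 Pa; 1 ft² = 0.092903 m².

42.6 torr

1.17 kN × 1000 → 1170 N
2.22 ft² × 0.092903 → 0.206245 m²
P = F / A = 1170 N / 0.206245 m² = 5672.86 Pa
5672.86 Pa ÷ (133.322 Pa/torr) = 42.5501 torr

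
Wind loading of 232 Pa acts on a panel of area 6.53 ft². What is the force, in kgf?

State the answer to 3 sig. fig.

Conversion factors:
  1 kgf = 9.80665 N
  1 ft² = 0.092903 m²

6.53 ft² × 0.092903 = 0.606657 m²
F = P × A = 232 Pa × 0.606657 m² = 140.744 N
140.744 N ÷ (9.80665 N/kgf) = 14.3519 kgf

14.4 kgf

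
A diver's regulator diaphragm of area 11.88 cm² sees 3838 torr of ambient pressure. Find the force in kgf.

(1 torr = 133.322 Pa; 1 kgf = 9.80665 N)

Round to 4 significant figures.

61.99 kgf

3838 torr × 133.322 = 511690 Pa
11.88 cm² × 0.0001 = 0.001188 m²
F = P × A = 511690 Pa × 0.001188 m² = 607.888 N
607.888 N ÷ (9.80665 N/kgf) = 61.9873 kgf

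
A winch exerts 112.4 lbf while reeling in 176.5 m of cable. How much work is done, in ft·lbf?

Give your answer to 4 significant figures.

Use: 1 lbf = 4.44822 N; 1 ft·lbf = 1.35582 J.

112.4 lbf × 4.44822 = 499.98 N
W = F × d = 499.98 N × 176.5 m = 88246.5 J
88246.5 J ÷ (1.35582 J/ft·lbf) = 65087.2 ft·lbf

6.509×10⁴ ft·lbf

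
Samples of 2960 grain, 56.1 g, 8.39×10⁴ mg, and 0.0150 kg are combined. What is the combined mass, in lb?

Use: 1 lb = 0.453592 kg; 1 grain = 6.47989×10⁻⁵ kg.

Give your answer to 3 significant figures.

0.765 lb

2960 grain × 6.47989×10⁻⁵ → 0.191805 kg
56.1 g × 0.001 → 0.0561 kg
8.39×10⁴ mg × 10⁻⁶ → 0.0839 kg
0.0150 kg (already kg)
Sum: 0.191805 + 0.0561 + 0.0839 + 0.015 = 0.346805 kg
In lb: 0.346805 / 0.453592 = 0.764575 lb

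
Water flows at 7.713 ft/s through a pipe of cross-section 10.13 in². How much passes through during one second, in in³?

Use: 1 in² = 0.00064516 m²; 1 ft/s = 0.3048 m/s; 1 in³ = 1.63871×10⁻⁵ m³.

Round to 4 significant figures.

7.713 ft/s × 0.3048 = 2.35092 m/s
10.13 in² × 0.00064516 = 0.00653547 m²
V = v × A × t = 2.35092 m/s × 0.00653547 m² × 1 s = 0.0153644 m³
0.0153644 m³ ÷ (1.63871×10⁻⁵ m³/in³) = 937.591 in³

937.6 in³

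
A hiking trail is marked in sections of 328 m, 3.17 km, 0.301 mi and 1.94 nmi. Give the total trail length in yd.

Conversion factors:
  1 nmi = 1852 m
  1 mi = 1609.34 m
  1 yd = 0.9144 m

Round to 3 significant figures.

8280 yd

328 m (already m)
3.17 km × 1000 = 3170 m
0.301 mi × 1609.34 = 484.411 m
1.94 nmi × 1852 = 3592.88 m
Total: 328 + 3170 + 484.411 + 3592.88 = 7575.29 m
In yd: 7575.29 / 0.9144 = 8284.44 yd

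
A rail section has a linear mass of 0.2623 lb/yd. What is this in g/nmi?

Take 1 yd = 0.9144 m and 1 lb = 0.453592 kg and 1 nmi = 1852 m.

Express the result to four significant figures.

0.2623 lb/yd × 0.453592 kg/lb ÷ 0.9144 m/yd = 0.130115 kg/m
0.130115 kg/m ÷ 0.001 kg/g × 1852 m/nmi = 240973 g/nmi

2.410×10⁵ g/nmi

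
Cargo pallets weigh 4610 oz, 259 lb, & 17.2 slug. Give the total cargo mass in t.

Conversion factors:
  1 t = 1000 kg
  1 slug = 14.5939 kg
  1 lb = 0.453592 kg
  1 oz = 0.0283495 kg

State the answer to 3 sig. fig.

0.499 t

4610 oz × 0.0283495 → 130.691 kg
259 lb × 0.453592 → 117.48 kg
17.2 slug × 14.5939 → 251.015 kg
Combined: 130.691 + 117.48 + 251.015 = 499.186 kg
In t: 499.186 / 1000 = 0.499186 t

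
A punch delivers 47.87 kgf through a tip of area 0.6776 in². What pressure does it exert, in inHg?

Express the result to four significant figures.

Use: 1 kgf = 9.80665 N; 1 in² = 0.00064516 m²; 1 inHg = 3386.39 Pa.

317.1 inHg

47.87 kgf × 9.80665 = 469.444 N
0.6776 in² × 0.00064516 = 4.3716×10⁻⁴ m²
P = F / A = 469.444 N / 4.3716×10⁻⁴ m² = 1.07385×10⁶ Pa
1.07385×10⁶ Pa ÷ (3386.39 Pa/inHg) = 317.108 inHg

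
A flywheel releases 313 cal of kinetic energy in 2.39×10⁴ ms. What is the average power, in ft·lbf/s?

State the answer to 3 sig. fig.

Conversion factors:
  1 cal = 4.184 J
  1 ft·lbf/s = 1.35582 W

313 cal × 4.184 → 1309.59 J
2.39×10⁴ ms × 0.001 → 23.9 s
P = E / t = 1309.59 J / 23.9 s = 54.7946 W
54.7946 W ÷ (1.35582 W/ft·lbf/s) = 40.4144 ft·lbf/s

40.4 ft·lbf/s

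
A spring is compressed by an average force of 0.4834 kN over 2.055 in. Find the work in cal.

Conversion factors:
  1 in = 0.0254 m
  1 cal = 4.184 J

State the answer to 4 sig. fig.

0.4834 kN × 1000 = 483.4 N
2.055 in × 0.0254 = 0.052197 m
W = F × d = 483.4 N × 0.052197 m = 25.232 J
25.232 J ÷ (4.184 J/cal) = 6.03059 cal

6.031 cal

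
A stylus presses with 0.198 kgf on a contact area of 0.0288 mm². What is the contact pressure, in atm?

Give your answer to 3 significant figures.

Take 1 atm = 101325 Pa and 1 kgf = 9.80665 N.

0.198 kgf × 9.80665 → 1.94172 N
0.0288 mm² × 10⁻⁶ → 2.88×10⁻⁸ m²
P = F / A = 1.94172 N / 2.88×10⁻⁸ m² = 6.74208×10⁷ Pa
6.74208×10⁷ Pa ÷ (101325 Pa/atm) = 665.392 atm

665 atm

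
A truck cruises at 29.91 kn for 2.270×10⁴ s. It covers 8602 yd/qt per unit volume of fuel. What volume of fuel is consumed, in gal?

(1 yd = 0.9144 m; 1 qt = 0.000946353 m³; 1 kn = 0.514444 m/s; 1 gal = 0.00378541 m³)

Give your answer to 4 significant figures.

29.91 kn → 15.387 m/s
d = v × t = 15.387 × 22700 = 349285 m
8602 yd/qt → 8.31156×10⁶ m/m³
V = d / (distance per unit fuel) = 349285 / 8.31156×10⁶ = 0.042024 m³
In gal: 0.042024 / 0.00378541 = 11.1016 gal

11.10 gal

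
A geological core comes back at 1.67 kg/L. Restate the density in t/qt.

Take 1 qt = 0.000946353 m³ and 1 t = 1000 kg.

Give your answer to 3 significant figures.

0.00158 t/qt

1.67 kg/L ÷ 0.001 m³/L = 1670 kg/m³
1670 kg/m³ ÷ 1000 kg/t × 0.000946353 m³/qt = 0.00158041 t/qt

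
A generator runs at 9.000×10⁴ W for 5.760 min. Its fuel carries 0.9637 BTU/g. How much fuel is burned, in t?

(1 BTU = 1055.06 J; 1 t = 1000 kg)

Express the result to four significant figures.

5.760 min → 345.6 s
E = P × t = 90000 × 345.6 = 3.1104×10⁷ J
0.9637 BTU/g → 1.01676×10⁶ J/kg
m = E / e_s = 3.1104×10⁷ / 1.01676×10⁶ = 30.5913 kg
In t: 30.5913 / 1000 = 0.0305913 t

0.03059 t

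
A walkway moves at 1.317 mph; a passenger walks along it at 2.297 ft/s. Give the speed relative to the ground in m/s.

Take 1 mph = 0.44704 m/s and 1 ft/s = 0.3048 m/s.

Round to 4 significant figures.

1.317 mph × 0.44704 = 0.588752 m/s
2.297 ft/s × 0.3048 = 0.700126 m/s
Total: 0.588752 + 0.700126 = 1.28888 m/s

1.289 m/s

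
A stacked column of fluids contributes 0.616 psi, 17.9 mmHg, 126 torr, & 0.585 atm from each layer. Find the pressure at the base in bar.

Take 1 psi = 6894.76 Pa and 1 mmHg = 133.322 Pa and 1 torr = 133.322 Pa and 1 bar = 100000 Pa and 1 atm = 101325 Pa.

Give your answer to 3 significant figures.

0.827 bar

0.616 psi × 6894.76 = 4247.17 Pa
17.9 mmHg × 133.322 = 2386.46 Pa
126 torr × 133.322 = 16798.6 Pa
0.585 atm × 101325 = 59275.1 Pa
Sum: 4247.17 + 2386.46 + 16798.6 + 59275.1 = 82707.3 Pa
In bar: 82707.3 / 100000 = 0.827073 bar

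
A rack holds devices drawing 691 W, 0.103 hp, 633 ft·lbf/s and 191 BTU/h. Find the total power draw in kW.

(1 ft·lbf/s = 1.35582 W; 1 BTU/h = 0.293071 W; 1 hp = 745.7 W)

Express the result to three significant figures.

691 W (already W)
0.103 hp × 745.7 = 76.8071 W
633 ft·lbf/s × 1.35582 = 858.234 W
191 BTU/h × 0.293071 = 55.9766 W
Sum: 691 + 76.8071 + 858.234 + 55.9766 = 1682.02 W
In kW: 1682.02 / 1000 = 1.68202 kW

1.68 kW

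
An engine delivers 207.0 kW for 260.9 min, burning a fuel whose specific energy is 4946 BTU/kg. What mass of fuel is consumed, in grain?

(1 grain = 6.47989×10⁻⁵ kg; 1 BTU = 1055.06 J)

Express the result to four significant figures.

207.0 kW → 207000 W
260.9 min → 15654 s
E = P × t = 207000 × 15654 = 3.24038×10⁹ J
4946 BTU/kg → 5.21833×10⁶ J/kg
m = E / e_s = 3.24038×10⁹ / 5.21833×10⁶ = 620.961 kg
In grain: 620.961 / 6.47989×10⁻⁵ = 9.58289×10⁶ grain

9.583×10⁶ grain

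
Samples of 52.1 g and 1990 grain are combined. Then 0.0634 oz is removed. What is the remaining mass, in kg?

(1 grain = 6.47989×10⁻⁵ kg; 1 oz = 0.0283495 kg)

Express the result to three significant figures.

0.179 kg

52.1 g × 0.001 = 0.0521 kg
1990 grain × 6.47989×10⁻⁵ = 0.12895 kg
0.0634 oz × 0.0283495 = 0.00179736 kg
Result: 0.0521 + 0.12895 − 0.00179736 = 0.179253 kg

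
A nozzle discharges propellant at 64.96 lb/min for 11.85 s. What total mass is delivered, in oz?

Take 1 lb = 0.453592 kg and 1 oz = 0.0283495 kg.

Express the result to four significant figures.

64.96 lb/min → 0.491089 kg/s
m = ṁ × t = 0.491089 × 11.85 = 5.8194 kg
In oz: 5.8194 / 0.0283495 = 205.273 oz

205.3 oz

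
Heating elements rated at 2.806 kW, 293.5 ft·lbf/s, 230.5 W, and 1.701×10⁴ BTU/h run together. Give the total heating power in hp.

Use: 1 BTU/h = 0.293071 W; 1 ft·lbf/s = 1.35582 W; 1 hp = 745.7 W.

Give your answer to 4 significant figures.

2.806 kW × 1000 = 2806 W
293.5 ft·lbf/s × 1.35582 = 397.933 W
230.5 W (already W)
1.701×10⁴ BTU/h × 0.293071 = 4985.14 W
Combined: 2806 + 397.933 + 230.5 + 4985.14 = 8419.57 W
In hp: 8419.57 / 745.7 = 11.2908 hp

11.29 hp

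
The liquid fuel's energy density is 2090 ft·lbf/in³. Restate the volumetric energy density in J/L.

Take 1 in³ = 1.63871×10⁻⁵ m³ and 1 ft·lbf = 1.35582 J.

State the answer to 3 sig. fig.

1.73×10⁵ J/L

2090 ft·lbf/in³ × 1.35582 J/ft·lbf ÷ 1.63871×10⁻⁵ m³/in³ = 1.7292×10⁸ J/m³
1.7292×10⁸ J/m³ × 0.001 m³/L = 172920 J/L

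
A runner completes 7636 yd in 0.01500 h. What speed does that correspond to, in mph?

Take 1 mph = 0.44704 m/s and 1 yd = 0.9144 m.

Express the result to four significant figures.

7636 yd × 0.9144 = 6982.36 m
0.01500 h × 3600 = 54 s
v = d / t = 6982.36 m / 54 s = 129.303 m/s
129.303 m/s ÷ (0.44704 m/s/mph) = 289.243 mph

289.2 mph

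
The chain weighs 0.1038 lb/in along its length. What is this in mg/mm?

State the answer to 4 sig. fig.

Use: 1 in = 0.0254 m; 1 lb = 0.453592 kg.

1854 mg/mm

0.1038 lb/in × 0.453592 kg/lb ÷ 0.0254 m/in = 1.85366 kg/m
1.85366 kg/m ÷ 10⁻⁶ kg/mg × 0.001 m/mm = 1853.66 mg/mm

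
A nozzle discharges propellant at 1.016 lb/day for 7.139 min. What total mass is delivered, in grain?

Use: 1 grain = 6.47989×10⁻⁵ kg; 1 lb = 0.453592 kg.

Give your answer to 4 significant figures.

35.26 grain

1.016 lb/day → 5.33391×10⁻⁶ kg/s
7.139 min → 428.34 s
m = ṁ × t = 5.33391×10⁻⁶ × 428.34 = 0.00228473 kg
In grain: 0.00228473 / 6.47989×10⁻⁵ = 35.2588 grain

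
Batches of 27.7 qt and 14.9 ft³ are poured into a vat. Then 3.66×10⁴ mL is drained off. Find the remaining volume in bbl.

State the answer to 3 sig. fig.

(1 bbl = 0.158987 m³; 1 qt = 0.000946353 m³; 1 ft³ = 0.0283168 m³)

27.7 qt × 0.000946353 → 0.026214 m³
14.9 ft³ × 0.0283168 → 0.42192 m³
3.66×10⁴ mL × 10⁻⁶ → 0.0366 m³
Net: 0.026214 + 0.42192 − 0.0366 = 0.411534 m³
In bbl: 0.411534 / 0.158987 = 2.58848 bbl

2.59 bbl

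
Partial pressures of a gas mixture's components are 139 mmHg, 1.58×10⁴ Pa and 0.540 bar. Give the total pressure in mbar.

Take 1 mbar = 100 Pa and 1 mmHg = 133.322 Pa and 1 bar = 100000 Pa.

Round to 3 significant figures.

139 mmHg × 133.322 → 18531.8 Pa
1.58×10⁴ Pa (already Pa)
0.540 bar × 100000 → 54000 Pa
Total: 18531.8 + 15800 + 54000 = 88331.8 Pa
In mbar: 88331.8 / 100 = 883.318 mbar

883 mbar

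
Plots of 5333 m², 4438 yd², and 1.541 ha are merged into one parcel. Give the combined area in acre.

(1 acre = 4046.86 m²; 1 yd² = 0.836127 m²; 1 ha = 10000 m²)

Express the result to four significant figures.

5333 m² (already m²)
4438 yd² × 0.836127 → 3710.73 m²
1.541 ha × 10000 → 15410 m²
Combined: 5333 + 3710.73 + 15410 = 24453.7 m²
In acre: 24453.7 / 4046.86 = 6.04264 acre

6.043 acre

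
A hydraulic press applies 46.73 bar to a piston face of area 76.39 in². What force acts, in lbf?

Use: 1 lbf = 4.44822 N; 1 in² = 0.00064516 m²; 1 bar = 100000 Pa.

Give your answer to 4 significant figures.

46.73 bar × 100000 = 4.673×10⁶ Pa
76.39 in² × 0.00064516 = 0.0492838 m²
F = P × A = 4.673×10⁶ Pa × 0.0492838 m² = 230303 N
230303 N ÷ (4.44822 N/lbf) = 51774.2 lbf

5.177×10⁴ lbf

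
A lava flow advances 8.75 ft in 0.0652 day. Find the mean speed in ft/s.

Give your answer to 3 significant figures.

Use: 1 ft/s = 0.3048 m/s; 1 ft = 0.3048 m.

8.75 ft × 0.3048 = 2.667 m
0.0652 day × 86400 = 5633.28 s
v = d / t = 2.667 m / 5633.28 s = 4.73436×10⁻⁴ m/s
4.73436×10⁻⁴ m/s ÷ (0.3048 m/s/ft/s) = 0.00155327 ft/s

0.00155 ft/s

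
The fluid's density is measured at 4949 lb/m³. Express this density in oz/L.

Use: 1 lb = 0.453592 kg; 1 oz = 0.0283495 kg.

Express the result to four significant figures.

79.18 oz/L

4949 lb/m³ × 0.453592 kg/lb = 2244.83 kg/m³
2244.83 kg/m³ ÷ 0.0283495 kg/oz × 0.001 m³/L = 79.1841 oz/L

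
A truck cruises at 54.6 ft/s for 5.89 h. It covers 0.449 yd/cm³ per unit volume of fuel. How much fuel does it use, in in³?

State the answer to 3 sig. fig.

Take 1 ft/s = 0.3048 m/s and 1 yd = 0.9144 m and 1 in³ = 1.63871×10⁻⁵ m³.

5.24×10⁴ in³

54.6 ft/s → 16.6421 m/s
5.89 h → 21204 s
d = v × t = 16.6421 × 21204 = 352879 m
0.449 yd/cm³ → 410566 m/m³
V = d / (distance per unit fuel) = 352879 / 410566 = 0.859494 m³
In in³: 0.859494 / 1.63871×10⁻⁵ = 52449.4 in³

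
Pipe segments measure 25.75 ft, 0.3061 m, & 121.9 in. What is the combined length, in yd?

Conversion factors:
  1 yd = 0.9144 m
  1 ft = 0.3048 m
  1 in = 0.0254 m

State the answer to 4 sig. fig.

25.75 ft × 0.3048 → 7.8486 m
0.3061 m (already m)
121.9 in × 0.0254 → 3.09626 m
Combined: 7.8486 + 0.3061 + 3.09626 = 11.251 m
In yd: 11.251 / 0.9144 = 12.3042 yd

12.30 yd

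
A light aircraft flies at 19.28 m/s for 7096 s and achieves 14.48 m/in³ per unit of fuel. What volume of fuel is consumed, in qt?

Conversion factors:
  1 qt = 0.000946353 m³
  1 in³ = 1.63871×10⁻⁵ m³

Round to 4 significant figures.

163.6 qt

d = v × t = 19.28 × 7096 = 136811 m
14.48 m/in³ → 883622 m/m³
V = d / (distance per unit fuel) = 136811 / 883622 = 0.15483 m³
In qt: 0.15483 / 0.000946353 = 163.607 qt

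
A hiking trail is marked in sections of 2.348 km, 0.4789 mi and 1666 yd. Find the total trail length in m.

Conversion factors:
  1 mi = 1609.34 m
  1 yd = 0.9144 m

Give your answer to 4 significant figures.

4642 m

2.348 km × 1000 = 2348 m
0.4789 mi × 1609.34 = 770.713 m
1666 yd × 0.9144 = 1523.39 m
Total: 2348 + 770.713 + 1523.39 = 4642.1 m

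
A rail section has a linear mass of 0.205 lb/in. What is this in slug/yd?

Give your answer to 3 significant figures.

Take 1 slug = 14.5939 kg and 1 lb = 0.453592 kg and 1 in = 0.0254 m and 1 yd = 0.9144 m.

0.205 lb/in × 0.453592 kg/lb ÷ 0.0254 m/in = 3.66088 kg/m
3.66088 kg/m ÷ 14.5939 kg/slug × 0.9144 m/yd = 0.229377 slug/yd

0.229 slug/yd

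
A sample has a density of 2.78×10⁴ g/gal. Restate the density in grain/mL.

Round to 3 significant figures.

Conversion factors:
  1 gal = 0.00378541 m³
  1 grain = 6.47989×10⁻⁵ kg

113 grain/mL

2.78×10⁴ g/gal × 0.001 kg/g ÷ 0.00378541 m³/gal = 7343.99 kg/m³
7343.99 kg/m³ ÷ 6.47989×10⁻⁵ kg/grain × 10⁻⁶ m³/mL = 113.335 grain/mL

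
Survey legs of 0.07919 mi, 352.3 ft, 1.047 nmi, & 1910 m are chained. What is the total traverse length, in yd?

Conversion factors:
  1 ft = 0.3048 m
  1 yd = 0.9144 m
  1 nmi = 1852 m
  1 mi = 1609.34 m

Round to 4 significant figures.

4466 yd

0.07919 mi × 1609.34 = 127.444 m
352.3 ft × 0.3048 = 107.381 m
1.047 nmi × 1852 = 1939.04 m
1910 m (already m)
Sum: 127.444 + 107.381 + 1939.04 + 1910 = 4083.86 m
In yd: 4083.86 / 0.9144 = 4466.16 yd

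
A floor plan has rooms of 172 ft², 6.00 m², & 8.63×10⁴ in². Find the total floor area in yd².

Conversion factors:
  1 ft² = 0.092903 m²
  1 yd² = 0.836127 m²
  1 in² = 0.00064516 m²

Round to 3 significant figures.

172 ft² × 0.092903 = 15.9793 m²
6.00 m² (already m²)
8.63×10⁴ in² × 0.00064516 = 55.6773 m²
Total: 15.9793 + 6 + 55.6773 = 77.6566 m²
In yd²: 77.6566 / 0.836127 = 92.8766 yd²

92.9 yd²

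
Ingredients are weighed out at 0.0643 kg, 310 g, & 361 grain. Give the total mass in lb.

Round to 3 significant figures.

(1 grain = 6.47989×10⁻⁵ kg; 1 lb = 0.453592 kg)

0.877 lb

0.0643 kg (already kg)
310 g × 0.001 = 0.31 kg
361 grain × 6.47989×10⁻⁵ = 0.0233924 kg
Total: 0.0643 + 0.31 + 0.0233924 = 0.397692 kg
In lb: 0.397692 / 0.453592 = 0.876761 lb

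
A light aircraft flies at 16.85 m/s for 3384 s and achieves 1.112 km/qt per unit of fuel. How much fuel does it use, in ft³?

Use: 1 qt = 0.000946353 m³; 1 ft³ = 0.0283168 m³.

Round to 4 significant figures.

d = v × t = 16.85 × 3384 = 57020.4 m
1.112 km/qt → 1.17504×10⁶ m/m³
V = d / (distance per unit fuel) = 57020.4 / 1.17504×10⁶ = 0.0485263 m³
In ft³: 0.0485263 / 0.0283168 = 1.71369 ft³

1.714 ft³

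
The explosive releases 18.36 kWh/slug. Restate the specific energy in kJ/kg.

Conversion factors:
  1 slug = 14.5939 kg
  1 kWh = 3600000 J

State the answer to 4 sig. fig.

18.36 kWh/slug × 3600000 J/kWh ÷ 14.5939 kg/slug = 4.52902×10⁶ J/kg
4.52902×10⁶ J/kg ÷ 1000 J/kJ = 4529.02 kJ/kg

4529 kJ/kg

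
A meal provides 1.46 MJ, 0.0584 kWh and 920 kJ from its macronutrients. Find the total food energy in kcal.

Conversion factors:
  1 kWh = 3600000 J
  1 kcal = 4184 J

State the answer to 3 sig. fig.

619 kcal

1.46 MJ × 1000000 = 1.46×10⁶ J
0.0584 kWh × 3600000 = 210240 J
920 kJ × 1000 = 920000 J
Total: 1.46×10⁶ + 210240 + 920000 = 2.59024×10⁶ J
In kcal: 2.59024×10⁶ / 4184 = 619.082 kcal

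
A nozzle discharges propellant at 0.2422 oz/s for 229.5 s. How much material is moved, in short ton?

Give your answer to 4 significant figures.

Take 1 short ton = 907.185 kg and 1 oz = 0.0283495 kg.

0.001737 short ton

0.2422 oz/s → 0.00686625 kg/s
m = ṁ × t = 0.00686625 × 229.5 = 1.5758 kg
In short ton: 1.5758 / 907.185 = 0.00173702 short ton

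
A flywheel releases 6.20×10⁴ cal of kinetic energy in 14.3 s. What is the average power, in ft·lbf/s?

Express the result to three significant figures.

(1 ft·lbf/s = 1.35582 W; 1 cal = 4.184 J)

1.34×10⁴ ft·lbf/s

6.20×10⁴ cal × 4.184 = 259408 J
P = E / t = 259408 J / 14.3 s = 18140.4 W
18140.4 W ÷ (1.35582 W/ft·lbf/s) = 13379.7 ft·lbf/s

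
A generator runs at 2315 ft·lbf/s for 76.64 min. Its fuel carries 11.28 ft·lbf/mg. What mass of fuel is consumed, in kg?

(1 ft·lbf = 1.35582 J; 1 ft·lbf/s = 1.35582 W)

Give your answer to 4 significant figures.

0.9437 kg

2315 ft·lbf/s → 3138.72 W
76.64 min → 4598.4 s
E = P × t = 3138.72 × 4598.4 = 1.44331×10⁷ J
11.28 ft·lbf/mg → 1.52936×10⁷ J/kg
m = E / e_s = 1.44331×10⁷ / 1.52936×10⁷ = 0.943735 kg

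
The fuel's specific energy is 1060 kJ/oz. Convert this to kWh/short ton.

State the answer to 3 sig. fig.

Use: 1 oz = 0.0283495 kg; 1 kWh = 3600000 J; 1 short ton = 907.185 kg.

1060 kJ/oz × 1000 J/kJ ÷ 0.0283495 kg/oz = 3.73904×10⁷ J/kg
3.73904×10⁷ J/kg ÷ 3600000 J/kWh × 907.185 kg/short ton = 9422.23 kWh/short ton

9420 kWh/short ton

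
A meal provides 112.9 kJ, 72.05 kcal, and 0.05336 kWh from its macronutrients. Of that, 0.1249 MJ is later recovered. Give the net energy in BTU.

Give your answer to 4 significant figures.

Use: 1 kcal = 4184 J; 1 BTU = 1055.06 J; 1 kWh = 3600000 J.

456.4 BTU

112.9 kJ × 1000 = 112900 J
72.05 kcal × 4184 = 301457 J
0.05336 kWh × 3600000 = 192096 J
0.1249 MJ × 1000000 = 124900 J
Net: 112900 + 301457 + 192096 − 124900 = 481553 J
In BTU: 481553 / 1055.06 = 456.422 BTU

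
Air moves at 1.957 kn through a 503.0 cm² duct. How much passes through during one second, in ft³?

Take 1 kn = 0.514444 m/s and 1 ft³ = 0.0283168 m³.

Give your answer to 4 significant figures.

1.788 ft³

1.957 kn × 0.514444 → 1.00677 m/s
503.0 cm² × 0.0001 → 0.0503 m²
V = v × A × t = 1.00677 m/s × 0.0503 m² × 1 s = 0.0506405 m³
0.0506405 m³ ÷ (0.0283168 m³/ft³) = 1.78836 ft³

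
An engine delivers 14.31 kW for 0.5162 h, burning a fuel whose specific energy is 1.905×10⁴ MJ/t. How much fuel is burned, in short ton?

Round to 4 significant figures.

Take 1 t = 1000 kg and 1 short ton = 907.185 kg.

14.31 kW → 14310 W
0.5162 h → 1858.32 s
E = P × t = 14310 × 1858.32 = 2.65926×10⁷ J
1.905×10⁴ MJ/t → 1.905×10⁷ J/kg
m = E / e_s = 2.65926×10⁷ / 1.905×10⁷ = 1.39594 kg
In short ton: 1.39594 / 907.185 = 0.00153876 short ton

0.001539 short ton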